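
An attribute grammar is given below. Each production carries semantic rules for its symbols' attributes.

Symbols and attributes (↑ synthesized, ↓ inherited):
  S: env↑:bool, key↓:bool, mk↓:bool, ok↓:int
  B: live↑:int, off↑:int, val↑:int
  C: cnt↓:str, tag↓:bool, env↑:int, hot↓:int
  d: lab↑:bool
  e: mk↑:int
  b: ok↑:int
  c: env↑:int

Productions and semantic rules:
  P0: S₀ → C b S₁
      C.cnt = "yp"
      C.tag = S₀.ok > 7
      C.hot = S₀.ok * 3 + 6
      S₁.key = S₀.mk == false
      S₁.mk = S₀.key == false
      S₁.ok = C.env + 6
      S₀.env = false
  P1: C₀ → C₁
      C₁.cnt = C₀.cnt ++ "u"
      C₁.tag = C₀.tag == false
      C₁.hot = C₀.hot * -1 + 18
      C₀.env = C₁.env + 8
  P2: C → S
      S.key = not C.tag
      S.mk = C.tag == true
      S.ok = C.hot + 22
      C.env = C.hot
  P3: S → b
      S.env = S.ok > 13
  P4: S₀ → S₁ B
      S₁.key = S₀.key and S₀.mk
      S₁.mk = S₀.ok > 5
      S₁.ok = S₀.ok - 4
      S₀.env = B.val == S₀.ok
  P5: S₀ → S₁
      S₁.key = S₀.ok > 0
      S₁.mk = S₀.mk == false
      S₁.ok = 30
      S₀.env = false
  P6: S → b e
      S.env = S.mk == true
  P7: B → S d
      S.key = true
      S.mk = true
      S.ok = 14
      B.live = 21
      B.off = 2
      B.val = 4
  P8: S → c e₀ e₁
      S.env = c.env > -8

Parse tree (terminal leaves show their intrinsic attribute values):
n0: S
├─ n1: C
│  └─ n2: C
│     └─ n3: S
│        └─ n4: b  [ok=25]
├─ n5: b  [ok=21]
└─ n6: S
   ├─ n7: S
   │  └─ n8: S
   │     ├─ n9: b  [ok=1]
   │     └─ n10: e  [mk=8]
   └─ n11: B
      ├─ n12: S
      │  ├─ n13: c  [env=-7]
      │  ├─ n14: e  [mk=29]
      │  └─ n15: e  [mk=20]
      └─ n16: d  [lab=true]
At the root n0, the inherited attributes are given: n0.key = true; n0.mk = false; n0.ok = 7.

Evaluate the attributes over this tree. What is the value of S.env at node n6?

1. n0.key = true  [given at root]
2. n0.mk = false  [given at root]
3. n0.ok = 7  [given at root]
4. n1.cnt = "yp"  ["yp"]
5. n1.tag = false  [S₀.ok > 7]
6. n1.hot = 27  [S₀.ok * 3 + 6]
7. n2.cnt = "ypu"  [C₀.cnt ++ "u"]
8. n2.tag = true  [C₀.tag == false]
9. n2.hot = -9  [C₀.hot * -1 + 18]
10. n3.key = false  [not C.tag]
11. n3.mk = true  [C.tag == true]
12. n3.ok = 13  [C.hot + 22]
13. n4.ok = 25  [terminal]
14. n3.env = false  [S.ok > 13]
15. n2.env = -9  [C.hot]
16. n1.env = -1  [C₁.env + 8]
17. n5.ok = 21  [terminal]
18. n6.key = true  [S₀.mk == false]
19. n6.mk = false  [S₀.key == false]
20. n6.ok = 5  [C.env + 6]
21. n7.key = false  [S₀.key and S₀.mk]
22. n7.mk = false  [S₀.ok > 5]
23. n7.ok = 1  [S₀.ok - 4]
24. n8.key = true  [S₀.ok > 0]
25. n8.mk = true  [S₀.mk == false]
26. n8.ok = 30  [30]
27. n9.ok = 1  [terminal]
28. n10.mk = 8  [terminal]
29. n8.env = true  [S.mk == true]
30. n7.env = false  [false]
31. n12.key = true  [true]
32. n12.mk = true  [true]
33. n12.ok = 14  [14]
34. n13.env = -7  [terminal]
35. n14.mk = 29  [terminal]
36. n15.mk = 20  [terminal]
37. n12.env = true  [c.env > -8]
38. n16.lab = true  [terminal]
39. n11.live = 21  [21]
40. n11.off = 2  [2]
41. n11.val = 4  [4]
42. n6.env = false  [B.val == S₀.ok]
43. n0.env = false  [false]

false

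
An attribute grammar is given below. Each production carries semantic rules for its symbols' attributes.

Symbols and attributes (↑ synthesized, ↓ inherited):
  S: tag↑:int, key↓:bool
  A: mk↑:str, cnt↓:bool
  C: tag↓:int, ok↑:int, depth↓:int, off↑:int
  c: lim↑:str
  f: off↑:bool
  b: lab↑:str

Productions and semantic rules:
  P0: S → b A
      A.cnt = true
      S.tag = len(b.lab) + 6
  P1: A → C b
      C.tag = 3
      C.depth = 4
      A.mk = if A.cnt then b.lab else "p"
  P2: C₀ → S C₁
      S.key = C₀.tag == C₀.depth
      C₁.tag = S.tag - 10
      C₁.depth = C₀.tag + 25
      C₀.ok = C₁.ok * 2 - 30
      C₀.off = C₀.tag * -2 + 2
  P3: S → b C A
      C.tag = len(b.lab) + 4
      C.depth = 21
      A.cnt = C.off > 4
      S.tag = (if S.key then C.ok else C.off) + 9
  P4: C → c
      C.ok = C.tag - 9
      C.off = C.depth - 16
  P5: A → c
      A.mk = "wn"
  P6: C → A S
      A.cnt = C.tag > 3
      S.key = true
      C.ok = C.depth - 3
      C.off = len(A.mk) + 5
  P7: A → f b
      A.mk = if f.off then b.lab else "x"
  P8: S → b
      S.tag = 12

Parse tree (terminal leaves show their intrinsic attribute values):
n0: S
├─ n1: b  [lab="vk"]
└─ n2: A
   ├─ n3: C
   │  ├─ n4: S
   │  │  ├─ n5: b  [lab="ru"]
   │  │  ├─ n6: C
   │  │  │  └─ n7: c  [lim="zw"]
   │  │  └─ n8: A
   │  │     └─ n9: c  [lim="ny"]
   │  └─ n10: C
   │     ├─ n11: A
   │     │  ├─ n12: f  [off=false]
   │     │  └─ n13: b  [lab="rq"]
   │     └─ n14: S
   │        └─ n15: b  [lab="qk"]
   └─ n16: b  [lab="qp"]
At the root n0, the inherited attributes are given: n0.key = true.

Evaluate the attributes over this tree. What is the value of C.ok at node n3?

20

1. n0.key = true  [given at root]
2. n1.lab = "vk"  [terminal]
3. n2.cnt = true  [true]
4. n3.tag = 3  [3]
5. n3.depth = 4  [4]
6. n4.key = false  [C₀.tag == C₀.depth]
7. n5.lab = "ru"  [terminal]
8. n6.tag = 6  [len(b.lab) + 4]
9. n6.depth = 21  [21]
10. n7.lim = "zw"  [terminal]
11. n6.ok = -3  [C.tag - 9]
12. n6.off = 5  [C.depth - 16]
13. n8.cnt = true  [C.off > 4]
14. n9.lim = "ny"  [terminal]
15. n8.mk = "wn"  ["wn"]
16. n4.tag = 14  [(if S.key then C.ok else C.off) + 9]
17. n10.tag = 4  [S.tag - 10]
18. n10.depth = 28  [C₀.tag + 25]
19. n11.cnt = true  [C.tag > 3]
20. n12.off = false  [terminal]
21. n13.lab = "rq"  [terminal]
22. n11.mk = "x"  [if f.off then b.lab else "x"]
23. n14.key = true  [true]
24. n15.lab = "qk"  [terminal]
25. n14.tag = 12  [12]
26. n10.ok = 25  [C.depth - 3]
27. n10.off = 6  [len(A.mk) + 5]
28. n3.ok = 20  [C₁.ok * 2 - 30]
29. n3.off = -4  [C₀.tag * -2 + 2]
30. n16.lab = "qp"  [terminal]
31. n2.mk = "qp"  [if A.cnt then b.lab else "p"]
32. n0.tag = 8  [len(b.lab) + 6]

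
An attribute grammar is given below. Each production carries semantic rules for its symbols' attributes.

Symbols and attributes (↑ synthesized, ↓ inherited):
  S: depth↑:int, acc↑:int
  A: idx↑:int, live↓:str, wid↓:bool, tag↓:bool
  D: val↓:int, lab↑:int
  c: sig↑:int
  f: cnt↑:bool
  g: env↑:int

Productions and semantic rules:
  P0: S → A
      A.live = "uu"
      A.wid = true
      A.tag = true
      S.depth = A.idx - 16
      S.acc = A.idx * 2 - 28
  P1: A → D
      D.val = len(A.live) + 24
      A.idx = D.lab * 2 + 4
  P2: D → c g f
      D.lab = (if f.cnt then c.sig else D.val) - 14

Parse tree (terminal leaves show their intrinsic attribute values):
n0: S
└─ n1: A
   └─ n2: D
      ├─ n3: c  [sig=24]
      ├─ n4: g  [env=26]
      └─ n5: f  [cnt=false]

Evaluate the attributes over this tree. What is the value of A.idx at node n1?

28

1. n1.live = "uu"  ["uu"]
2. n1.wid = true  [true]
3. n1.tag = true  [true]
4. n2.val = 26  [len(A.live) + 24]
5. n3.sig = 24  [terminal]
6. n4.env = 26  [terminal]
7. n5.cnt = false  [terminal]
8. n2.lab = 12  [(if f.cnt then c.sig else D.val) - 14]
9. n1.idx = 28  [D.lab * 2 + 4]
10. n0.depth = 12  [A.idx - 16]
11. n0.acc = 28  [A.idx * 2 - 28]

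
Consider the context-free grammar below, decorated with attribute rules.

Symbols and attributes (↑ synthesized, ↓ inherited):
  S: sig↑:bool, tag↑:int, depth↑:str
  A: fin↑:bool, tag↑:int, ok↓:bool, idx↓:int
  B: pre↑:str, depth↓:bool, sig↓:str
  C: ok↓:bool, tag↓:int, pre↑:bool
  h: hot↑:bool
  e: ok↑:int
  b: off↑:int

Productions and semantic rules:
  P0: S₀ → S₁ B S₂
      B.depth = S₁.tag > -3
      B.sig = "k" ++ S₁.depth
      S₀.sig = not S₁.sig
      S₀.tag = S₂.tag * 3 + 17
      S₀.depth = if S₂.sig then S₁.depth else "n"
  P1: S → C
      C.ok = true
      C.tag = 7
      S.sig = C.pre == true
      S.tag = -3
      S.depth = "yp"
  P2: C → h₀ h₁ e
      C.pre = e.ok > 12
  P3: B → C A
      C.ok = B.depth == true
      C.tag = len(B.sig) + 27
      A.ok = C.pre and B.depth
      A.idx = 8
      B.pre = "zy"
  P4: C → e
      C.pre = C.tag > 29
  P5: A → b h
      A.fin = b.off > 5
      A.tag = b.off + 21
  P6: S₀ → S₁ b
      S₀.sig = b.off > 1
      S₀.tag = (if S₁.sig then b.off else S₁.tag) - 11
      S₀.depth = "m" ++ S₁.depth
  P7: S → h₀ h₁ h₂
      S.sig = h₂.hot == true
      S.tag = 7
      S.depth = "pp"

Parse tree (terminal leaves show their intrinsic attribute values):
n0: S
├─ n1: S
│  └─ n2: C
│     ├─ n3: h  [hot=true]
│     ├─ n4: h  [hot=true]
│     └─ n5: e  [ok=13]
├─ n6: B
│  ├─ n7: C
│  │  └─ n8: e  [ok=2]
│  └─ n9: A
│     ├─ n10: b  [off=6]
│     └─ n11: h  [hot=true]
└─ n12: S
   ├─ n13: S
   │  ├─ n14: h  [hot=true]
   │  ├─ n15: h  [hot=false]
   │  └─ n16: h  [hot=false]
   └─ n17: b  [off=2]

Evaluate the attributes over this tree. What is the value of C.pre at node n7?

1. n2.ok = true  [true]
2. n2.tag = 7  [7]
3. n3.hot = true  [terminal]
4. n4.hot = true  [terminal]
5. n5.ok = 13  [terminal]
6. n2.pre = true  [e.ok > 12]
7. n1.sig = true  [C.pre == true]
8. n1.tag = -3  [-3]
9. n1.depth = "yp"  ["yp"]
10. n6.depth = false  [S₁.tag > -3]
11. n6.sig = "kyp"  ["k" ++ S₁.depth]
12. n7.ok = false  [B.depth == true]
13. n7.tag = 30  [len(B.sig) + 27]
14. n8.ok = 2  [terminal]
15. n7.pre = true  [C.tag > 29]
16. n9.ok = false  [C.pre and B.depth]
17. n9.idx = 8  [8]
18. n10.off = 6  [terminal]
19. n11.hot = true  [terminal]
20. n9.fin = true  [b.off > 5]
21. n9.tag = 27  [b.off + 21]
22. n6.pre = "zy"  ["zy"]
23. n14.hot = true  [terminal]
24. n15.hot = false  [terminal]
25. n16.hot = false  [terminal]
26. n13.sig = false  [h₂.hot == true]
27. n13.tag = 7  [7]
28. n13.depth = "pp"  ["pp"]
29. n17.off = 2  [terminal]
30. n12.sig = true  [b.off > 1]
31. n12.tag = -4  [(if S₁.sig then b.off else S₁.tag) - 11]
32. n12.depth = "mpp"  ["m" ++ S₁.depth]
33. n0.sig = false  [not S₁.sig]
34. n0.tag = 5  [S₂.tag * 3 + 17]
35. n0.depth = "yp"  [if S₂.sig then S₁.depth else "n"]

true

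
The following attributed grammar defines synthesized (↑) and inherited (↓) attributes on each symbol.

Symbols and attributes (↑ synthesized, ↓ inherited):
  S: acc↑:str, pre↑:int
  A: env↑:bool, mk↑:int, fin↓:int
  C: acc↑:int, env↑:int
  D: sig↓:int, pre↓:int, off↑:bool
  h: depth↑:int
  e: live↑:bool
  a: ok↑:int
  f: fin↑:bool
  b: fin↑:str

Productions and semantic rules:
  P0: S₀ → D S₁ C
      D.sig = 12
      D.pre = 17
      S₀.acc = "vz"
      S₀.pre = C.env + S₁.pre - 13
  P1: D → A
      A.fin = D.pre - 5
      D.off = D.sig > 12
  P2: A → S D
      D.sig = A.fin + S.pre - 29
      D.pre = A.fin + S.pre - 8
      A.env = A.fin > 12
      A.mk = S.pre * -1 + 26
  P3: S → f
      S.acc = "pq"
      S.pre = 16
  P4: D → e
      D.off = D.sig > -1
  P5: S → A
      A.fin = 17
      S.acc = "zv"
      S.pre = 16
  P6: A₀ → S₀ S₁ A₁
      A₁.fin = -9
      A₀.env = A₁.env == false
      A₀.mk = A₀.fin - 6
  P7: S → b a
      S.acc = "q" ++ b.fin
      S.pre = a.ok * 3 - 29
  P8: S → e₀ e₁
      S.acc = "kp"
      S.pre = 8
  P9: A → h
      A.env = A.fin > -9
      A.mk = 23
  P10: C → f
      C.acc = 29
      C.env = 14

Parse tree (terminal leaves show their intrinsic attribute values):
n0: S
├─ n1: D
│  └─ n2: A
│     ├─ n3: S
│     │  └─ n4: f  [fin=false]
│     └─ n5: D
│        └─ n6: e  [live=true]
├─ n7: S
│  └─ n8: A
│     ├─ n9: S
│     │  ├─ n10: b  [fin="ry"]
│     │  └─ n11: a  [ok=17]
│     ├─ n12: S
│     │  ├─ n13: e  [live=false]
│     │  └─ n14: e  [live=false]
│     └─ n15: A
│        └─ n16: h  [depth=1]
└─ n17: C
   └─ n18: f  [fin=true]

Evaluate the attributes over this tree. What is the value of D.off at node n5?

false

1. n1.sig = 12  [12]
2. n1.pre = 17  [17]
3. n2.fin = 12  [D.pre - 5]
4. n4.fin = false  [terminal]
5. n3.acc = "pq"  ["pq"]
6. n3.pre = 16  [16]
7. n5.sig = -1  [A.fin + S.pre - 29]
8. n5.pre = 20  [A.fin + S.pre - 8]
9. n6.live = true  [terminal]
10. n5.off = false  [D.sig > -1]
11. n2.env = false  [A.fin > 12]
12. n2.mk = 10  [S.pre * -1 + 26]
13. n1.off = false  [D.sig > 12]
14. n8.fin = 17  [17]
15. n10.fin = "ry"  [terminal]
16. n11.ok = 17  [terminal]
17. n9.acc = "qry"  ["q" ++ b.fin]
18. n9.pre = 22  [a.ok * 3 - 29]
19. n13.live = false  [terminal]
20. n14.live = false  [terminal]
21. n12.acc = "kp"  ["kp"]
22. n12.pre = 8  [8]
23. n15.fin = -9  [-9]
24. n16.depth = 1  [terminal]
25. n15.env = false  [A.fin > -9]
26. n15.mk = 23  [23]
27. n8.env = true  [A₁.env == false]
28. n8.mk = 11  [A₀.fin - 6]
29. n7.acc = "zv"  ["zv"]
30. n7.pre = 16  [16]
31. n18.fin = true  [terminal]
32. n17.acc = 29  [29]
33. n17.env = 14  [14]
34. n0.acc = "vz"  ["vz"]
35. n0.pre = 17  [C.env + S₁.pre - 13]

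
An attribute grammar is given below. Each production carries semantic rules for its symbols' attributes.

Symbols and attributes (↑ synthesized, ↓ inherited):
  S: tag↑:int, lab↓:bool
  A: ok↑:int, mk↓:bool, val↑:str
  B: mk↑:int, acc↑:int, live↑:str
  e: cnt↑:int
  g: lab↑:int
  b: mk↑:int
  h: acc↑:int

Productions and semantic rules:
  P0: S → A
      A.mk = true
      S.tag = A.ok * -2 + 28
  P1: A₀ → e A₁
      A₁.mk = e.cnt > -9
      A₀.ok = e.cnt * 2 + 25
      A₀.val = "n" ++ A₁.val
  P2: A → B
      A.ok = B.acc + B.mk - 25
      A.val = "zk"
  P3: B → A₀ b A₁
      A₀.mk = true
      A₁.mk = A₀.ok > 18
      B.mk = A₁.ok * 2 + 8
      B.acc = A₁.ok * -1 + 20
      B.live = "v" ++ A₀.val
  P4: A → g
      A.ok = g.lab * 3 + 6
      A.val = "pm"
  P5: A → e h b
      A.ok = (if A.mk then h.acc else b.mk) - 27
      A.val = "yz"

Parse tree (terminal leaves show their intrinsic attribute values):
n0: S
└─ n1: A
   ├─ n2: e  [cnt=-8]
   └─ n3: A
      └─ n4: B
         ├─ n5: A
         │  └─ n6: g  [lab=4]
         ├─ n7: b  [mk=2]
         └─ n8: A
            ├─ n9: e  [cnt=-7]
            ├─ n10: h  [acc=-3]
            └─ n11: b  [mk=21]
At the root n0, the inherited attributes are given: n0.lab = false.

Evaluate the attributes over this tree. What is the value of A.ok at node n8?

1. n0.lab = false  [given at root]
2. n1.mk = true  [true]
3. n2.cnt = -8  [terminal]
4. n3.mk = true  [e.cnt > -9]
5. n5.mk = true  [true]
6. n6.lab = 4  [terminal]
7. n5.ok = 18  [g.lab * 3 + 6]
8. n5.val = "pm"  ["pm"]
9. n7.mk = 2  [terminal]
10. n8.mk = false  [A₀.ok > 18]
11. n9.cnt = -7  [terminal]
12. n10.acc = -3  [terminal]
13. n11.mk = 21  [terminal]
14. n8.ok = -6  [(if A.mk then h.acc else b.mk) - 27]
15. n8.val = "yz"  ["yz"]
16. n4.mk = -4  [A₁.ok * 2 + 8]
17. n4.acc = 26  [A₁.ok * -1 + 20]
18. n4.live = "vpm"  ["v" ++ A₀.val]
19. n3.ok = -3  [B.acc + B.mk - 25]
20. n3.val = "zk"  ["zk"]
21. n1.ok = 9  [e.cnt * 2 + 25]
22. n1.val = "nzk"  ["n" ++ A₁.val]
23. n0.tag = 10  [A.ok * -2 + 28]

-6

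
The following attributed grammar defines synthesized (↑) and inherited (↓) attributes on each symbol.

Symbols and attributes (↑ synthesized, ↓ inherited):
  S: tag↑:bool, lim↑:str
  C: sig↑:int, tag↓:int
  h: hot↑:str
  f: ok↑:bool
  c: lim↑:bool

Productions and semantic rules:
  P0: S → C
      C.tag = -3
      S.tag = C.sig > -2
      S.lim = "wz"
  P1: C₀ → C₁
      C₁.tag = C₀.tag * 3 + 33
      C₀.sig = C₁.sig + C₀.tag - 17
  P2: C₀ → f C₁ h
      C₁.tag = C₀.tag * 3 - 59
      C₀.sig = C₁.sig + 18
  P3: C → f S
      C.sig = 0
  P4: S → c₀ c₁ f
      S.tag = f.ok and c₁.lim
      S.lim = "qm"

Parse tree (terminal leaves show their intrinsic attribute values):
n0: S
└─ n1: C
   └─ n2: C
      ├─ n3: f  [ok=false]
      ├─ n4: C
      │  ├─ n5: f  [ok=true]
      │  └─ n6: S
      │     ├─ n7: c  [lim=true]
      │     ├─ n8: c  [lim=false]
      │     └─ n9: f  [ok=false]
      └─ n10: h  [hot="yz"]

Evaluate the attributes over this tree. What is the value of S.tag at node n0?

1. n1.tag = -3  [-3]
2. n2.tag = 24  [C₀.tag * 3 + 33]
3. n3.ok = false  [terminal]
4. n4.tag = 13  [C₀.tag * 3 - 59]
5. n5.ok = true  [terminal]
6. n7.lim = true  [terminal]
7. n8.lim = false  [terminal]
8. n9.ok = false  [terminal]
9. n6.tag = false  [f.ok and c₁.lim]
10. n6.lim = "qm"  ["qm"]
11. n4.sig = 0  [0]
12. n10.hot = "yz"  [terminal]
13. n2.sig = 18  [C₁.sig + 18]
14. n1.sig = -2  [C₁.sig + C₀.tag - 17]
15. n0.tag = false  [C.sig > -2]
16. n0.lim = "wz"  ["wz"]

false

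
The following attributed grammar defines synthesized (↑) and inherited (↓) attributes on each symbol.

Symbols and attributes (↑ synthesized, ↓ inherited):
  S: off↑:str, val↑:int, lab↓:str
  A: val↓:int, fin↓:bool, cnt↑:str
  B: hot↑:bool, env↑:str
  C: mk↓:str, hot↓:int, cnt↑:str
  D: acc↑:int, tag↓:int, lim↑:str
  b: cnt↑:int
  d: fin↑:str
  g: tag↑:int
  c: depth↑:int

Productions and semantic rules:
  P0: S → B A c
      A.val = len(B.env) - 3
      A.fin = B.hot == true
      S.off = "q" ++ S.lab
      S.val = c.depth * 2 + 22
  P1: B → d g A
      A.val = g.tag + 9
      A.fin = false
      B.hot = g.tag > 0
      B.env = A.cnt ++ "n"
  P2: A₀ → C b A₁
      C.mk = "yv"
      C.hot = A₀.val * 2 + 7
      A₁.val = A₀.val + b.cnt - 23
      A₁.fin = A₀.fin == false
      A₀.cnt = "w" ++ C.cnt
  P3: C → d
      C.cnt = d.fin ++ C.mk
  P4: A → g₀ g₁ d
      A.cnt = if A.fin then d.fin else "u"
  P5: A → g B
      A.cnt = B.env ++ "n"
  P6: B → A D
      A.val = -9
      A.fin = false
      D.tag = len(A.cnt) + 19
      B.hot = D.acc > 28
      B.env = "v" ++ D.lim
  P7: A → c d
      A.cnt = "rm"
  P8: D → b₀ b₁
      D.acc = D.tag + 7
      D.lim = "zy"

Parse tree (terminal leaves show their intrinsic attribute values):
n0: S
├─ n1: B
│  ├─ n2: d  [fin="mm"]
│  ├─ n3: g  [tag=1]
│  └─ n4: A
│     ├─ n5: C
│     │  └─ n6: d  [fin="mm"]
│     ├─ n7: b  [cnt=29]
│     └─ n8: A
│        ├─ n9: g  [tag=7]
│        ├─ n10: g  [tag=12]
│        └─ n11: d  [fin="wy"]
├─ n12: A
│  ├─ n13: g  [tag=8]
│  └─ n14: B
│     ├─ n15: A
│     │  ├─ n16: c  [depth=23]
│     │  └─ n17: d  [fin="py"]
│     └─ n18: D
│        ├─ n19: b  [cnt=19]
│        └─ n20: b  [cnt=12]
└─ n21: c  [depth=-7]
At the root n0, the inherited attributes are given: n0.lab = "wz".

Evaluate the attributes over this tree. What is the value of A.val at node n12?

1. n0.lab = "wz"  [given at root]
2. n2.fin = "mm"  [terminal]
3. n3.tag = 1  [terminal]
4. n4.val = 10  [g.tag + 9]
5. n4.fin = false  [false]
6. n5.mk = "yv"  ["yv"]
7. n5.hot = 27  [A₀.val * 2 + 7]
8. n6.fin = "mm"  [terminal]
9. n5.cnt = "mmyv"  [d.fin ++ C.mk]
10. n7.cnt = 29  [terminal]
11. n8.val = 16  [A₀.val + b.cnt - 23]
12. n8.fin = true  [A₀.fin == false]
13. n9.tag = 7  [terminal]
14. n10.tag = 12  [terminal]
15. n11.fin = "wy"  [terminal]
16. n8.cnt = "wy"  [if A.fin then d.fin else "u"]
17. n4.cnt = "wmmyv"  ["w" ++ C.cnt]
18. n1.hot = true  [g.tag > 0]
19. n1.env = "wmmyvn"  [A.cnt ++ "n"]
20. n12.val = 3  [len(B.env) - 3]
21. n12.fin = true  [B.hot == true]
22. n13.tag = 8  [terminal]
23. n15.val = -9  [-9]
24. n15.fin = false  [false]
25. n16.depth = 23  [terminal]
26. n17.fin = "py"  [terminal]
27. n15.cnt = "rm"  ["rm"]
28. n18.tag = 21  [len(A.cnt) + 19]
29. n19.cnt = 19  [terminal]
30. n20.cnt = 12  [terminal]
31. n18.acc = 28  [D.tag + 7]
32. n18.lim = "zy"  ["zy"]
33. n14.hot = false  [D.acc > 28]
34. n14.env = "vzy"  ["v" ++ D.lim]
35. n12.cnt = "vzyn"  [B.env ++ "n"]
36. n21.depth = -7  [terminal]
37. n0.off = "qwz"  ["q" ++ S.lab]
38. n0.val = 8  [c.depth * 2 + 22]

3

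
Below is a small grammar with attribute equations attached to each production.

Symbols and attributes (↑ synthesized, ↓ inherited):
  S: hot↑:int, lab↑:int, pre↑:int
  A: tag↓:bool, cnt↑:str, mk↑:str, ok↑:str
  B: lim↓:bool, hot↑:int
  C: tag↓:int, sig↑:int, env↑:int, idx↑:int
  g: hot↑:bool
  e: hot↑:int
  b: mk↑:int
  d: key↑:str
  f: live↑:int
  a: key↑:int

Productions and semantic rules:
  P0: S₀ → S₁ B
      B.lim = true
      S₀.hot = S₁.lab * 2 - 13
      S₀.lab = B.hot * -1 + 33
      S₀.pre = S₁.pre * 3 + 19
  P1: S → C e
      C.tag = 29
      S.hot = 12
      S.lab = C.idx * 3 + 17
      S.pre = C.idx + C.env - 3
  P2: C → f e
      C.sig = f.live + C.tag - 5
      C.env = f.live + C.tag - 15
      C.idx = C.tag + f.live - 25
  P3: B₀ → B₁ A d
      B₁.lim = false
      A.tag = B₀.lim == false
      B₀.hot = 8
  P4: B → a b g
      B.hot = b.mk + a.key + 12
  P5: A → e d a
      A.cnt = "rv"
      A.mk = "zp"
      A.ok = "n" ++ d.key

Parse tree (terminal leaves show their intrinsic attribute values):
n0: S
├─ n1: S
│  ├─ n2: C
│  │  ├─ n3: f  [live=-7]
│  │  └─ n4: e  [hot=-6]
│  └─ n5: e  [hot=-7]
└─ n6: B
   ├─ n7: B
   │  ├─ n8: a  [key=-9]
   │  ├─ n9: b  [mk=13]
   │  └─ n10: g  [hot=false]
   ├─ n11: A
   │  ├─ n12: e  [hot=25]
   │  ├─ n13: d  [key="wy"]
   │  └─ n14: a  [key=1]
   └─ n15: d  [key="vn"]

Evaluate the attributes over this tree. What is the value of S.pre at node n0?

22

1. n2.tag = 29  [29]
2. n3.live = -7  [terminal]
3. n4.hot = -6  [terminal]
4. n2.sig = 17  [f.live + C.tag - 5]
5. n2.env = 7  [f.live + C.tag - 15]
6. n2.idx = -3  [C.tag + f.live - 25]
7. n5.hot = -7  [terminal]
8. n1.hot = 12  [12]
9. n1.lab = 8  [C.idx * 3 + 17]
10. n1.pre = 1  [C.idx + C.env - 3]
11. n6.lim = true  [true]
12. n7.lim = false  [false]
13. n8.key = -9  [terminal]
14. n9.mk = 13  [terminal]
15. n10.hot = false  [terminal]
16. n7.hot = 16  [b.mk + a.key + 12]
17. n11.tag = false  [B₀.lim == false]
18. n12.hot = 25  [terminal]
19. n13.key = "wy"  [terminal]
20. n14.key = 1  [terminal]
21. n11.cnt = "rv"  ["rv"]
22. n11.mk = "zp"  ["zp"]
23. n11.ok = "nwy"  ["n" ++ d.key]
24. n15.key = "vn"  [terminal]
25. n6.hot = 8  [8]
26. n0.hot = 3  [S₁.lab * 2 - 13]
27. n0.lab = 25  [B.hot * -1 + 33]
28. n0.pre = 22  [S₁.pre * 3 + 19]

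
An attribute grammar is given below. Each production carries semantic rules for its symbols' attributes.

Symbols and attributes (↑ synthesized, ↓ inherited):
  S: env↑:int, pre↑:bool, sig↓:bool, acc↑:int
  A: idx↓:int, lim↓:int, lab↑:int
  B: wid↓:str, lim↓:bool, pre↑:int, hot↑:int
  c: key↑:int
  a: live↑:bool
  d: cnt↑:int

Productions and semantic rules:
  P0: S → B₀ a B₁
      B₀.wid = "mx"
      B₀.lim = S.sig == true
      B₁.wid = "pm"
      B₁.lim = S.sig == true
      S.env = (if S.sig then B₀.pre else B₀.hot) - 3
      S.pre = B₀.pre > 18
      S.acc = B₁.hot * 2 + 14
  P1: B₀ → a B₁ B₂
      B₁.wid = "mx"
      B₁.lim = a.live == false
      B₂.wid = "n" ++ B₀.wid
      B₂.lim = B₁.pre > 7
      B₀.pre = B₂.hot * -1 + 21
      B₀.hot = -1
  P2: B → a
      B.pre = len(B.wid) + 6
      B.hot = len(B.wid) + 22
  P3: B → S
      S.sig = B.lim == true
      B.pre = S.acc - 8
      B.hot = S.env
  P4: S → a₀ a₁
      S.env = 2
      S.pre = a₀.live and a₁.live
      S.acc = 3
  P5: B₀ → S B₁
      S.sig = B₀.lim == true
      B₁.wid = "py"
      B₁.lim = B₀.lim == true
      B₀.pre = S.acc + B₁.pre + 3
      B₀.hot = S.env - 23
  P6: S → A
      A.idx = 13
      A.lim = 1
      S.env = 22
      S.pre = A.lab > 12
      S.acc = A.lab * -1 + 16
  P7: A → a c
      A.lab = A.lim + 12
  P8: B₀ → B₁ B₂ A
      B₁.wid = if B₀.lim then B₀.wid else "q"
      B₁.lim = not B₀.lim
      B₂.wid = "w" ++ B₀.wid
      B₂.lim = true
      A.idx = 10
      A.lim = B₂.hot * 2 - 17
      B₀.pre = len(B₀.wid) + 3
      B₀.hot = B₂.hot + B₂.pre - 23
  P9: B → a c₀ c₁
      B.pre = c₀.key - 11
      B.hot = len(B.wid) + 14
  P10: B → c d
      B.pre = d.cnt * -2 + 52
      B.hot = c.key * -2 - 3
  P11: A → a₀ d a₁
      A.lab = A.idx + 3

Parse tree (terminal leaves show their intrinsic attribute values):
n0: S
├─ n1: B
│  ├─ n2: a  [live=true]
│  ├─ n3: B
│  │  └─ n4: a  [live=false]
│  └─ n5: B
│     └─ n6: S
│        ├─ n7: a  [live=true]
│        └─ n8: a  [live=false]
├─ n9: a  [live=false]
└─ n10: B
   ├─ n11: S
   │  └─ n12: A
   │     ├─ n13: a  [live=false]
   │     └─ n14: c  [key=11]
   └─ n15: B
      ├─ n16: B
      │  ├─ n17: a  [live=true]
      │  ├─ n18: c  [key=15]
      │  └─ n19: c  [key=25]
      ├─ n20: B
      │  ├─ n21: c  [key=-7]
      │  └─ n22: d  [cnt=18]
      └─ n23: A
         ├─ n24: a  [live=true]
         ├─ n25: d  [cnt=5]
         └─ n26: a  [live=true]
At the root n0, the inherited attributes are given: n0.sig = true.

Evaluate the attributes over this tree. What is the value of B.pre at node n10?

1. n0.sig = true  [given at root]
2. n1.wid = "mx"  ["mx"]
3. n1.lim = true  [S.sig == true]
4. n2.live = true  [terminal]
5. n3.wid = "mx"  ["mx"]
6. n3.lim = false  [a.live == false]
7. n4.live = false  [terminal]
8. n3.pre = 8  [len(B.wid) + 6]
9. n3.hot = 24  [len(B.wid) + 22]
10. n5.wid = "nmx"  ["n" ++ B₀.wid]
11. n5.lim = true  [B₁.pre > 7]
12. n6.sig = true  [B.lim == true]
13. n7.live = true  [terminal]
14. n8.live = false  [terminal]
15. n6.env = 2  [2]
16. n6.pre = false  [a₀.live and a₁.live]
17. n6.acc = 3  [3]
18. n5.pre = -5  [S.acc - 8]
19. n5.hot = 2  [S.env]
20. n1.pre = 19  [B₂.hot * -1 + 21]
21. n1.hot = -1  [-1]
22. n9.live = false  [terminal]
23. n10.wid = "pm"  ["pm"]
24. n10.lim = true  [S.sig == true]
25. n11.sig = true  [B₀.lim == true]
26. n12.idx = 13  [13]
27. n12.lim = 1  [1]
28. n13.live = false  [terminal]
29. n14.key = 11  [terminal]
30. n12.lab = 13  [A.lim + 12]
31. n11.env = 22  [22]
32. n11.pre = true  [A.lab > 12]
33. n11.acc = 3  [A.lab * -1 + 16]
34. n15.wid = "py"  ["py"]
35. n15.lim = true  [B₀.lim == true]
36. n16.wid = "py"  [if B₀.lim then B₀.wid else "q"]
37. n16.lim = false  [not B₀.lim]
38. n17.live = true  [terminal]
39. n18.key = 15  [terminal]
40. n19.key = 25  [terminal]
41. n16.pre = 4  [c₀.key - 11]
42. n16.hot = 16  [len(B.wid) + 14]
43. n20.wid = "wpy"  ["w" ++ B₀.wid]
44. n20.lim = true  [true]
45. n21.key = -7  [terminal]
46. n22.cnt = 18  [terminal]
47. n20.pre = 16  [d.cnt * -2 + 52]
48. n20.hot = 11  [c.key * -2 - 3]
49. n23.idx = 10  [10]
50. n23.lim = 5  [B₂.hot * 2 - 17]
51. n24.live = true  [terminal]
52. n25.cnt = 5  [terminal]
53. n26.live = true  [terminal]
54. n23.lab = 13  [A.idx + 3]
55. n15.pre = 5  [len(B₀.wid) + 3]
56. n15.hot = 4  [B₂.hot + B₂.pre - 23]
57. n10.pre = 11  [S.acc + B₁.pre + 3]
58. n10.hot = -1  [S.env - 23]
59. n0.env = 16  [(if S.sig then B₀.pre else B₀.hot) - 3]
60. n0.pre = true  [B₀.pre > 18]
61. n0.acc = 12  [B₁.hot * 2 + 14]

11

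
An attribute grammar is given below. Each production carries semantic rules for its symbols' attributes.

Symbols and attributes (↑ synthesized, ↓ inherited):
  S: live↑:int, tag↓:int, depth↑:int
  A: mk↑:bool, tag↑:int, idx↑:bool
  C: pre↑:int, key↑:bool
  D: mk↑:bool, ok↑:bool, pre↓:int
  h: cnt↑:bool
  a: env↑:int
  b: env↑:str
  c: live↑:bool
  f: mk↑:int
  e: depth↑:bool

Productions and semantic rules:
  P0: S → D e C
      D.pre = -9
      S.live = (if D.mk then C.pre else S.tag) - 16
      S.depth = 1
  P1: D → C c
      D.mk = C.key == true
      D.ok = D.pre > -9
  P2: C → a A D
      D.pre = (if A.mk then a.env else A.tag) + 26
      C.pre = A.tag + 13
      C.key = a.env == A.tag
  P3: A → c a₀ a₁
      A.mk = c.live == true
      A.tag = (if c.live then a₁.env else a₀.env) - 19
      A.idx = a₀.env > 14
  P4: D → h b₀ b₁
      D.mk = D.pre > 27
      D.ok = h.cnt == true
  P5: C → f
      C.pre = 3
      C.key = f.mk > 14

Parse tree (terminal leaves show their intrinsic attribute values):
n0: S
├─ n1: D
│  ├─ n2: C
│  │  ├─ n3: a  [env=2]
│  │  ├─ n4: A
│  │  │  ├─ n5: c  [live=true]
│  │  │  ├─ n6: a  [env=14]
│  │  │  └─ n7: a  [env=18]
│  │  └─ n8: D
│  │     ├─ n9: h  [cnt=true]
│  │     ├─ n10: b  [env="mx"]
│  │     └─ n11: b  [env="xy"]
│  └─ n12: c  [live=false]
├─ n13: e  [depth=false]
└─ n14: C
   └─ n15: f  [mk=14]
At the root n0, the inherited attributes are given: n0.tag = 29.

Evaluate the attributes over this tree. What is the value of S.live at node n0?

1. n0.tag = 29  [given at root]
2. n1.pre = -9  [-9]
3. n3.env = 2  [terminal]
4. n5.live = true  [terminal]
5. n6.env = 14  [terminal]
6. n7.env = 18  [terminal]
7. n4.mk = true  [c.live == true]
8. n4.tag = -1  [(if c.live then a₁.env else a₀.env) - 19]
9. n4.idx = false  [a₀.env > 14]
10. n8.pre = 28  [(if A.mk then a.env else A.tag) + 26]
11. n9.cnt = true  [terminal]
12. n10.env = "mx"  [terminal]
13. n11.env = "xy"  [terminal]
14. n8.mk = true  [D.pre > 27]
15. n8.ok = true  [h.cnt == true]
16. n2.pre = 12  [A.tag + 13]
17. n2.key = false  [a.env == A.tag]
18. n12.live = false  [terminal]
19. n1.mk = false  [C.key == true]
20. n1.ok = false  [D.pre > -9]
21. n13.depth = false  [terminal]
22. n15.mk = 14  [terminal]
23. n14.pre = 3  [3]
24. n14.key = false  [f.mk > 14]
25. n0.live = 13  [(if D.mk then C.pre else S.tag) - 16]
26. n0.depth = 1  [1]

13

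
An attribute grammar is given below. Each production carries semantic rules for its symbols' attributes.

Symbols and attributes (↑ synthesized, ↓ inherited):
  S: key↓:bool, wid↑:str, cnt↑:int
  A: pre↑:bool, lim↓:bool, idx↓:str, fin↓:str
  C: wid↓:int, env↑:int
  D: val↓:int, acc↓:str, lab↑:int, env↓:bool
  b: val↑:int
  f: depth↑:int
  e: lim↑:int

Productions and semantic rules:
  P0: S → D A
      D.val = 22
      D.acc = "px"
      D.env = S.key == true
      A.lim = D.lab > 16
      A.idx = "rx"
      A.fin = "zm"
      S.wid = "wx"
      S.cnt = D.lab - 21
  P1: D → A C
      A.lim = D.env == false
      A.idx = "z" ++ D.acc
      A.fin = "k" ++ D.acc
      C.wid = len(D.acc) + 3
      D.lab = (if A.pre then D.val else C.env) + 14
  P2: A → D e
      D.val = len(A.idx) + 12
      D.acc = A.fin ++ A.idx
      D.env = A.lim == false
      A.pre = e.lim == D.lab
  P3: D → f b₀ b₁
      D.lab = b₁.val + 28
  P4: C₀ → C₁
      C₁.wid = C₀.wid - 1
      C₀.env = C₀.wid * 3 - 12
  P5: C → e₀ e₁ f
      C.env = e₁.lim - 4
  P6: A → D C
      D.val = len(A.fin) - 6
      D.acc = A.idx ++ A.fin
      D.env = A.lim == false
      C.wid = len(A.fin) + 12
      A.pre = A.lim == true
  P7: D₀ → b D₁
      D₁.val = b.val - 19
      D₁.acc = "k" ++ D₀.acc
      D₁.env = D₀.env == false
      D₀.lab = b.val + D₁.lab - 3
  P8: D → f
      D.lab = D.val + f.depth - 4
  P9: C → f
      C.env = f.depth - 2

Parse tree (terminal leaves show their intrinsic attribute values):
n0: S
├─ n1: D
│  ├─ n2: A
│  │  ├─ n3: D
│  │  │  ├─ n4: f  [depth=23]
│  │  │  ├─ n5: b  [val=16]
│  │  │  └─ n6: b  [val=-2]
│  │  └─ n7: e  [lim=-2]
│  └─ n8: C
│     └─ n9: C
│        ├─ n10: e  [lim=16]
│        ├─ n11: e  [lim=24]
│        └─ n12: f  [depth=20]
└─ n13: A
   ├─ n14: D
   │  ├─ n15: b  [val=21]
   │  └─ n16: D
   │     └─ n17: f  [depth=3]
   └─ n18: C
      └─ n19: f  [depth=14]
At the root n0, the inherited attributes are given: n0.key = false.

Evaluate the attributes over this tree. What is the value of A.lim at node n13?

1. n0.key = false  [given at root]
2. n1.val = 22  [22]
3. n1.acc = "px"  ["px"]
4. n1.env = false  [S.key == true]
5. n2.lim = true  [D.env == false]
6. n2.idx = "zpx"  ["z" ++ D.acc]
7. n2.fin = "kpx"  ["k" ++ D.acc]
8. n3.val = 15  [len(A.idx) + 12]
9. n3.acc = "kpxzpx"  [A.fin ++ A.idx]
10. n3.env = false  [A.lim == false]
11. n4.depth = 23  [terminal]
12. n5.val = 16  [terminal]
13. n6.val = -2  [terminal]
14. n3.lab = 26  [b₁.val + 28]
15. n7.lim = -2  [terminal]
16. n2.pre = false  [e.lim == D.lab]
17. n8.wid = 5  [len(D.acc) + 3]
18. n9.wid = 4  [C₀.wid - 1]
19. n10.lim = 16  [terminal]
20. n11.lim = 24  [terminal]
21. n12.depth = 20  [terminal]
22. n9.env = 20  [e₁.lim - 4]
23. n8.env = 3  [C₀.wid * 3 - 12]
24. n1.lab = 17  [(if A.pre then D.val else C.env) + 14]
25. n13.lim = true  [D.lab > 16]
26. n13.idx = "rx"  ["rx"]
27. n13.fin = "zm"  ["zm"]
28. n14.val = -4  [len(A.fin) - 6]
29. n14.acc = "rxzm"  [A.idx ++ A.fin]
30. n14.env = false  [A.lim == false]
31. n15.val = 21  [terminal]
32. n16.val = 2  [b.val - 19]
33. n16.acc = "krxzm"  ["k" ++ D₀.acc]
34. n16.env = true  [D₀.env == false]
35. n17.depth = 3  [terminal]
36. n16.lab = 1  [D.val + f.depth - 4]
37. n14.lab = 19  [b.val + D₁.lab - 3]
38. n18.wid = 14  [len(A.fin) + 12]
39. n19.depth = 14  [terminal]
40. n18.env = 12  [f.depth - 2]
41. n13.pre = true  [A.lim == true]
42. n0.wid = "wx"  ["wx"]
43. n0.cnt = -4  [D.lab - 21]

true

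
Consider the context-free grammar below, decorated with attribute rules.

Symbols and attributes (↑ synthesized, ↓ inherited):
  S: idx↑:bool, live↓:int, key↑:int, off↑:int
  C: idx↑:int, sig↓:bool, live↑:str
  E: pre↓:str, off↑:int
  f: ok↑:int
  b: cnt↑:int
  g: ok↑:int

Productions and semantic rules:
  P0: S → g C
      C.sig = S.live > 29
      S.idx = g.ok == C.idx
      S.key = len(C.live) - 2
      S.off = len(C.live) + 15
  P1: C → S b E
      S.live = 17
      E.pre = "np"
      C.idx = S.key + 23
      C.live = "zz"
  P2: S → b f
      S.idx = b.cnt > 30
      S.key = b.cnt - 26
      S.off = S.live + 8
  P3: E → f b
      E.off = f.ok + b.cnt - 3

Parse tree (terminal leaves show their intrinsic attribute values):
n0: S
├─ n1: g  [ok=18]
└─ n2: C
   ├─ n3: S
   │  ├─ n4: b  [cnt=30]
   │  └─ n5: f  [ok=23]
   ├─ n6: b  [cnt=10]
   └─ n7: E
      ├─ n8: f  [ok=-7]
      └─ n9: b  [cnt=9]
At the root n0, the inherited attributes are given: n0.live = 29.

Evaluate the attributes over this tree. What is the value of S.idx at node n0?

false

1. n0.live = 29  [given at root]
2. n1.ok = 18  [terminal]
3. n2.sig = false  [S.live > 29]
4. n3.live = 17  [17]
5. n4.cnt = 30  [terminal]
6. n5.ok = 23  [terminal]
7. n3.idx = false  [b.cnt > 30]
8. n3.key = 4  [b.cnt - 26]
9. n3.off = 25  [S.live + 8]
10. n6.cnt = 10  [terminal]
11. n7.pre = "np"  ["np"]
12. n8.ok = -7  [terminal]
13. n9.cnt = 9  [terminal]
14. n7.off = -1  [f.ok + b.cnt - 3]
15. n2.idx = 27  [S.key + 23]
16. n2.live = "zz"  ["zz"]
17. n0.idx = false  [g.ok == C.idx]
18. n0.key = 0  [len(C.live) - 2]
19. n0.off = 17  [len(C.live) + 15]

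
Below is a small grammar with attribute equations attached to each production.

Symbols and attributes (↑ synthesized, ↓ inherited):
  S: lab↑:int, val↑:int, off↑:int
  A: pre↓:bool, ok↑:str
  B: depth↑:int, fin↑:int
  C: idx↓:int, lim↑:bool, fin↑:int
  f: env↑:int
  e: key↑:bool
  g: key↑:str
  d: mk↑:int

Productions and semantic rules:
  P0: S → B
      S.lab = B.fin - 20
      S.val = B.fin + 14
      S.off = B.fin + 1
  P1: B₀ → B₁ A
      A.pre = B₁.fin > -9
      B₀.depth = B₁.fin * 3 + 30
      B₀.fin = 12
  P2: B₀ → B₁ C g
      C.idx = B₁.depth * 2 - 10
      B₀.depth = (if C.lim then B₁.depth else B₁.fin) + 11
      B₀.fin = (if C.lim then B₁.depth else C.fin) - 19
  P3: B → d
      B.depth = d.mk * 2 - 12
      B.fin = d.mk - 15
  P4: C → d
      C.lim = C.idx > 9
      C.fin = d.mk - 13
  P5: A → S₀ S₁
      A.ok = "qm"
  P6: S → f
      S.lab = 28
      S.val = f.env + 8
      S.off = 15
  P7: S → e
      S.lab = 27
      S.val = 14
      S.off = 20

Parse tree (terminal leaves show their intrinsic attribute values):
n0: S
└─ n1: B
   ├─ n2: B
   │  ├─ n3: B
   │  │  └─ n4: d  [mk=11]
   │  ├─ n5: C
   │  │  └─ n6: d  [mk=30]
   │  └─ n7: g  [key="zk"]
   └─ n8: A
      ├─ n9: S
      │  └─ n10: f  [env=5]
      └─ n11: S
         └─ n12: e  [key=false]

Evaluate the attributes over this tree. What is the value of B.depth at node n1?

1. n4.mk = 11  [terminal]
2. n3.depth = 10  [d.mk * 2 - 12]
3. n3.fin = -4  [d.mk - 15]
4. n5.idx = 10  [B₁.depth * 2 - 10]
5. n6.mk = 30  [terminal]
6. n5.lim = true  [C.idx > 9]
7. n5.fin = 17  [d.mk - 13]
8. n7.key = "zk"  [terminal]
9. n2.depth = 21  [(if C.lim then B₁.depth else B₁.fin) + 11]
10. n2.fin = -9  [(if C.lim then B₁.depth else C.fin) - 19]
11. n8.pre = false  [B₁.fin > -9]
12. n10.env = 5  [terminal]
13. n9.lab = 28  [28]
14. n9.val = 13  [f.env + 8]
15. n9.off = 15  [15]
16. n12.key = false  [terminal]
17. n11.lab = 27  [27]
18. n11.val = 14  [14]
19. n11.off = 20  [20]
20. n8.ok = "qm"  ["qm"]
21. n1.depth = 3  [B₁.fin * 3 + 30]
22. n1.fin = 12  [12]
23. n0.lab = -8  [B.fin - 20]
24. n0.val = 26  [B.fin + 14]
25. n0.off = 13  [B.fin + 1]

3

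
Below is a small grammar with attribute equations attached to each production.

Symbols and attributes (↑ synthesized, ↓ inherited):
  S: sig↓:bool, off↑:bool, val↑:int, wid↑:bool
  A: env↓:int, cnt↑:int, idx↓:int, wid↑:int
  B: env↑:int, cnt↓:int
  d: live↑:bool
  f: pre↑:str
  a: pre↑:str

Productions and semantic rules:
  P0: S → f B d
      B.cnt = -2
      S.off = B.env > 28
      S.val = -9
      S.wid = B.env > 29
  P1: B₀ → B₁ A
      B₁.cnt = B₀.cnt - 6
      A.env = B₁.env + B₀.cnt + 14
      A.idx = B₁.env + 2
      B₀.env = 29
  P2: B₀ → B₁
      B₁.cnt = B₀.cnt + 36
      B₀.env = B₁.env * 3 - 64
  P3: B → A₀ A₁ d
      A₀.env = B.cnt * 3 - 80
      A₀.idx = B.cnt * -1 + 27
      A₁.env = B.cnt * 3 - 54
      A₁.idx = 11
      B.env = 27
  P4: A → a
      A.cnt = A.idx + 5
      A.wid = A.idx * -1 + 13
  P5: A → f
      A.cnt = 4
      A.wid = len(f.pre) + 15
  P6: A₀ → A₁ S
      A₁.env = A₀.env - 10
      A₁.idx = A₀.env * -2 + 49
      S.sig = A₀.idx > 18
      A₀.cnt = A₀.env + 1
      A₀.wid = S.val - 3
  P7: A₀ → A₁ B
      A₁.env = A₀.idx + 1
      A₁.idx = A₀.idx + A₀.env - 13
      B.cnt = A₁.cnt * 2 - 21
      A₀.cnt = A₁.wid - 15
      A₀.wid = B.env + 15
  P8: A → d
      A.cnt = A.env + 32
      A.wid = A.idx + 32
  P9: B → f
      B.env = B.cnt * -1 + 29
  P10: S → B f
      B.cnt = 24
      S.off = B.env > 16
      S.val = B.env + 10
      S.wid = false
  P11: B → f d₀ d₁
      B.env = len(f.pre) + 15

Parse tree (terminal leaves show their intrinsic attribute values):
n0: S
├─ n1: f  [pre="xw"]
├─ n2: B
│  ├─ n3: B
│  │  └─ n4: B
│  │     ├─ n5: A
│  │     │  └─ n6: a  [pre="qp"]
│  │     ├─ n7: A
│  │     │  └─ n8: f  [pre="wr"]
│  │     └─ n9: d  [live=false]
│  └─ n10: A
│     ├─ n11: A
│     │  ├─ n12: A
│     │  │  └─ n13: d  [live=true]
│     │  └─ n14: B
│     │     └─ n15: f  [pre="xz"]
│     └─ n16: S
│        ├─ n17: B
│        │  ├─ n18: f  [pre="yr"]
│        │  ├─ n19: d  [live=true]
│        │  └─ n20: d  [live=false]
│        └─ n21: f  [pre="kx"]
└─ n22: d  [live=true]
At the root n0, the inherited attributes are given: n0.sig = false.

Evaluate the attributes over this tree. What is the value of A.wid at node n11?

1. n0.sig = false  [given at root]
2. n1.pre = "xw"  [terminal]
3. n2.cnt = -2  [-2]
4. n3.cnt = -8  [B₀.cnt - 6]
5. n4.cnt = 28  [B₀.cnt + 36]
6. n5.env = 4  [B.cnt * 3 - 80]
7. n5.idx = -1  [B.cnt * -1 + 27]
8. n6.pre = "qp"  [terminal]
9. n5.cnt = 4  [A.idx + 5]
10. n5.wid = 14  [A.idx * -1 + 13]
11. n7.env = 30  [B.cnt * 3 - 54]
12. n7.idx = 11  [11]
13. n8.pre = "wr"  [terminal]
14. n7.cnt = 4  [4]
15. n7.wid = 17  [len(f.pre) + 15]
16. n9.live = false  [terminal]
17. n4.env = 27  [27]
18. n3.env = 17  [B₁.env * 3 - 64]
19. n10.env = 29  [B₁.env + B₀.cnt + 14]
20. n10.idx = 19  [B₁.env + 2]
21. n11.env = 19  [A₀.env - 10]
22. n11.idx = -9  [A₀.env * -2 + 49]
23. n12.env = -8  [A₀.idx + 1]
24. n12.idx = -3  [A₀.idx + A₀.env - 13]
25. n13.live = true  [terminal]
26. n12.cnt = 24  [A.env + 32]
27. n12.wid = 29  [A.idx + 32]
28. n14.cnt = 27  [A₁.cnt * 2 - 21]
29. n15.pre = "xz"  [terminal]
30. n14.env = 2  [B.cnt * -1 + 29]
31. n11.cnt = 14  [A₁.wid - 15]
32. n11.wid = 17  [B.env + 15]
33. n16.sig = true  [A₀.idx > 18]
34. n17.cnt = 24  [24]
35. n18.pre = "yr"  [terminal]
36. n19.live = true  [terminal]
37. n20.live = false  [terminal]
38. n17.env = 17  [len(f.pre) + 15]
39. n21.pre = "kx"  [terminal]
40. n16.off = true  [B.env > 16]
41. n16.val = 27  [B.env + 10]
42. n16.wid = false  [false]
43. n10.cnt = 30  [A₀.env + 1]
44. n10.wid = 24  [S.val - 3]
45. n2.env = 29  [29]
46. n22.live = true  [terminal]
47. n0.off = true  [B.env > 28]
48. n0.val = -9  [-9]
49. n0.wid = false  [B.env > 29]

17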